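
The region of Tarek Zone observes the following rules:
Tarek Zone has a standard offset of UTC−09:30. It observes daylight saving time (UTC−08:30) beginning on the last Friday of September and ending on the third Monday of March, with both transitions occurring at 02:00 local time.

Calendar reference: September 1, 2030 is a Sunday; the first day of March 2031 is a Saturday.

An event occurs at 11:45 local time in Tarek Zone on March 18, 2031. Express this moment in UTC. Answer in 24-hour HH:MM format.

1 September 2030 is a Sunday, so Fridays fall on 6, 13, 20, 27; the last is September 27.
1 March 2031 is a Saturday, so the first Monday is March 3 and the third is March 17.
March 18, 2031 is outside the daylight-saving period (27 September 2030 – 17 March 2031), so Tarek Zone is on standard time, UTC−09:30.
11:45 local + 9h30m = 21:15 UTC.

21:15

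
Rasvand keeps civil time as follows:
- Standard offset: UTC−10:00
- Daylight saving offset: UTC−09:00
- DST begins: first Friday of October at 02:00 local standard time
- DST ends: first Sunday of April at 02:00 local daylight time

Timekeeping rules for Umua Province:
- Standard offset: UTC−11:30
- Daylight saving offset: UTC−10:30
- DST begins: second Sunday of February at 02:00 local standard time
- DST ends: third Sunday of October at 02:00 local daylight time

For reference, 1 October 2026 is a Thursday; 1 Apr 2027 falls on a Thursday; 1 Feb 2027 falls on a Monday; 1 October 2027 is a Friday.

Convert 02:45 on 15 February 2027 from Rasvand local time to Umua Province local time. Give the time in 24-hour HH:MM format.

1 October 2026 is a Thursday, so the first Friday is October 2.
1 April 2027 is a Thursday, so the first Sunday is April 4.
15 February 2027 falls between 2 October 2026 and 4 April 2027, so daylight saving is in effect and Rasvand is at UTC−09:00.
02:45 Rasvand + 9h = 11:45 UTC.
1 February 2027 is a Monday, so the first Sunday is February 7 and the second is February 14.
1 October 2027 is a Friday, so the first Sunday is October 3 and the third is October 17.
At the standard offset (UTC−11:30), 11:45 UTC − 11h30m = 00:15 Umua Province standard time.
The standard-time date in Umua Province, 15 February 2027, falls between 14 February and 17 October, so daylight saving is in effect and Umua Province is at UTC−10:30.
11:45 UTC − 10h30m = 01:15 Umua Province.

01:15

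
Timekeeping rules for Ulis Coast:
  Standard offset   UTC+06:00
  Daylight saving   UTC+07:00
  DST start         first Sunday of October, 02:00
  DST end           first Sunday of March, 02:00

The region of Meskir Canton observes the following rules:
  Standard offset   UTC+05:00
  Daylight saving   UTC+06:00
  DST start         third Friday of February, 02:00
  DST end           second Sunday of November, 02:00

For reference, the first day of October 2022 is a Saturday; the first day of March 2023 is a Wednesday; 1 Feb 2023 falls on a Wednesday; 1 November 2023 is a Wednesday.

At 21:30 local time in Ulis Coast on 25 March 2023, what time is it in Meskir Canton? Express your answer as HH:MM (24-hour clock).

1 October 2022 is a Saturday, so the first Sunday is October 2.
1 March 2023 is a Wednesday, so the first Sunday is March 5.
25 March 2023 does not fall between 2 October 2022 and 5 March 2023, so daylight saving is not in effect and Ulis Coast is at UTC+06:00.
21:30 Ulis Coast − 6h = 15:30 UTC.
1 February 2023 is a Wednesday, so the first Friday is February 3 and the third is February 17.
1 November 2023 is a Wednesday, so the first Sunday is November 5 and the second is November 12.
At the standard offset (UTC+05:00), 15:30 UTC + 5h = 20:30 Meskir Canton standard time.
The standard-time date in Meskir Canton, 25 March 2023, lies within the daylight-saving period (17 February – 12 November), so Meskir Canton is on daylight time, UTC+06:00.
15:30 UTC + 6h = 21:30 Meskir Canton.

21:30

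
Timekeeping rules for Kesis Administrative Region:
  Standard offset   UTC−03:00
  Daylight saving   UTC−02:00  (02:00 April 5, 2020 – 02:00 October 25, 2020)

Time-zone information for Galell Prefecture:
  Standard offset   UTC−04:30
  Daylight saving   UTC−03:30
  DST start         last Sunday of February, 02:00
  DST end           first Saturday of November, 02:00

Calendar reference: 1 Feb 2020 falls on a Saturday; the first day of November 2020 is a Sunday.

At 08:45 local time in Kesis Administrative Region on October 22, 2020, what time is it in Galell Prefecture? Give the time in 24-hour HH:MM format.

Daylight saving runs 5 April – 25 October; October 22, 2020 is inside that window, so Kesis Administrative Region is at UTC−02:00.
08:45 Kesis Administrative Region + 2h = 10:45 UTC.
1 February 2020 is a Saturday, so Sundays fall on 2, 9, 16, 23; the last is February 23.
1 November 2020 is a Sunday, so the first Saturday is November 7.
At the standard offset (UTC−04:30), 10:45 UTC − 4h30m = 06:15 Galell Prefecture standard time.
The standard-time date in Galell Prefecture, October 22, 2020, falls between 23 February and 7 November, so daylight saving is in effect and Galell Prefecture is at UTC−03:30.
10:45 UTC − 3h30m = 07:15 Galell Prefecture.

07:15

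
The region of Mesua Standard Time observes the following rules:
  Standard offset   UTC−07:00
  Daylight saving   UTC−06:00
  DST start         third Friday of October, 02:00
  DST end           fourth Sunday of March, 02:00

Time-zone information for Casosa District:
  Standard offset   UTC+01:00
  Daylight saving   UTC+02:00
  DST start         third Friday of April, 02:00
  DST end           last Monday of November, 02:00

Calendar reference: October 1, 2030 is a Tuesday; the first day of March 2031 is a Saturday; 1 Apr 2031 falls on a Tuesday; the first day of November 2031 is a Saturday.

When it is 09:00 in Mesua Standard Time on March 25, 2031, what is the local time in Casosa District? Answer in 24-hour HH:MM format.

1 October 2030 is a Tuesday, so the first Friday is October 4 and the third is October 18.
1 March 2031 is a Saturday, so the first Sunday is March 2 and the fourth is March 23.
March 25, 2031 is outside the daylight-saving period (18 October 2030 – 23 March 2031), so Mesua Standard Time is on standard time, UTC−07:00.
09:00 Mesua Standard Time + 7h = 16:00 UTC.
1 April 2031 is a Tuesday, so the first Friday is April 4 and the third is April 18.
1 November 2031 is a Saturday, so Mondays fall on 3, 10, 17, 24; the last is November 24.
At the standard offset (UTC+01:00), 16:00 UTC + 1h = 17:00 Casosa District standard time.
The standard-time date in Casosa District, March 25, 2031, does not fall between 18 April and 24 November, so daylight saving is not in effect and Casosa District is at UTC+01:00.
16:00 UTC + 1h = 17:00 Casosa District.

17:00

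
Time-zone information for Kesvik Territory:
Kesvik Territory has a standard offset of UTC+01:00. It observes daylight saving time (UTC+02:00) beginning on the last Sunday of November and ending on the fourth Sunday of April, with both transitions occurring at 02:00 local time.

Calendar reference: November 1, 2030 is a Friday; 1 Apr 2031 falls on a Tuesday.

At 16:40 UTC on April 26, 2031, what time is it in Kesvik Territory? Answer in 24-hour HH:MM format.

18:40

1 November 2030 is a Friday, so Sundays fall on 3, 10, 17, 24; the last is November 24.
1 April 2031 is a Tuesday, so the first Sunday is April 6 and the fourth is April 27.
At the standard offset (UTC+01:00), 16:40 UTC + 1h = 17:40 Kesvik Territory standard time.
Daylight saving runs 24 November 2030 – 27 April 2031; the standard-time date in Kesvik Territory, April 26, 2031, is inside that window, so Kesvik Territory is at UTC+02:00.
16:40 UTC + 2h = 18:40 local.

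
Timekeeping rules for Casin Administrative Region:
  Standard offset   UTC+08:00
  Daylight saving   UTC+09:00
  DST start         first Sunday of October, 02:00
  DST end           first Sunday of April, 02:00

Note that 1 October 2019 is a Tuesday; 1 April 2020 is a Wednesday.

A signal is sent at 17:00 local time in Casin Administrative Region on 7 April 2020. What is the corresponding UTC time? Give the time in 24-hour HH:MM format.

1 October 2019 is a Tuesday, so the first Sunday is October 6.
1 April 2020 is a Wednesday, so the first Sunday is April 5.
7 April 2020 is outside the daylight-saving period (6 October 2019 – 5 April 2020), so Casin Administrative Region is on standard time, UTC+08:00.
17:00 local − 8h = 09:00 UTC.

09:00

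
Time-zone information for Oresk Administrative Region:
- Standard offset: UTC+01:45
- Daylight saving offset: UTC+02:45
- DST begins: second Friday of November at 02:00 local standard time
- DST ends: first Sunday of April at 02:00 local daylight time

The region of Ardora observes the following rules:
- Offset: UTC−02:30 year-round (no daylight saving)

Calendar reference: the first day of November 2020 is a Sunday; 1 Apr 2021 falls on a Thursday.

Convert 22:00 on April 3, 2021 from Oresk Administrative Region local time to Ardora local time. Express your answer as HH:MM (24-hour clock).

1 November 2020 is a Sunday, so the first Friday is November 6 and the second is November 13.
1 April 2021 is a Thursday, so the first Sunday is April 4.
April 3, 2021 lies within the daylight-saving period (13 November 2020 – 4 April 2021), so Oresk Administrative Region is on daylight time, UTC+02:45.
22:00 Oresk Administrative Region − 2h45m = 19:15 UTC.
Ardora has no daylight saving, so its offset is UTC−02:30 year-round.
19:15 UTC − 2h30m = 16:45 Ardora.

16:45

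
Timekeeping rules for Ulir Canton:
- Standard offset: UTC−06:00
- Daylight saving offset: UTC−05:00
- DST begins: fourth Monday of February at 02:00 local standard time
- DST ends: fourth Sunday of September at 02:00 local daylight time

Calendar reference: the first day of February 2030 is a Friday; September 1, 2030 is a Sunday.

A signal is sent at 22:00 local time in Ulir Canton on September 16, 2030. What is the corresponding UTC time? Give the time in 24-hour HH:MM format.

03:00

1 February 2030 is a Friday, so the first Monday is February 4 and the fourth is February 25.
1 September 2030 is a Sunday, so the first Sunday is September 1 and the fourth is September 22.
September 16, 2030 lies within the daylight-saving period (25 February – 22 September), so Ulir Canton is on daylight time, UTC−05:00.
22:00 local + 5h = 03:00 UTC (rolling into the next day, 17 September 2030).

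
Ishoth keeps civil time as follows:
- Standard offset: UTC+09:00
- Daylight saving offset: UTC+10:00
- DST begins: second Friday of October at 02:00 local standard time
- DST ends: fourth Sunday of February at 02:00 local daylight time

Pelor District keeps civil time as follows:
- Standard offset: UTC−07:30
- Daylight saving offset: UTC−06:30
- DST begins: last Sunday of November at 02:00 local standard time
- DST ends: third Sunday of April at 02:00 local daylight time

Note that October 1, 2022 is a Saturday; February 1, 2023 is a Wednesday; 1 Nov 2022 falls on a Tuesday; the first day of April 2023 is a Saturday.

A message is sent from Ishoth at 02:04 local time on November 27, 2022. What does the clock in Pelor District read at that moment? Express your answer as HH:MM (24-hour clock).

1 October 2022 is a Saturday, so the first Friday is October 7 and the second is October 14.
1 February 2023 is a Wednesday, so the first Sunday is February 5 and the fourth is February 26.
Daylight saving runs 14 October 2022 – 26 February 2023; November 27, 2022 is inside that window, so Ishoth is at UTC+10:00.
02:04 Ishoth − 10h = 16:04 UTC (rolling into the previous day, 26 November 2022).
1 November 2022 is a Tuesday, so Sundays fall on 6, 13, 20, 27; the last is November 27.
1 April 2023 is a Saturday, so the first Sunday is April 2 and the third is April 16.
At the standard offset (UTC−07:30), 16:04 UTC − 7h30m = 08:34 Pelor District standard time.
The standard-time date in Pelor District, November 26, 2022, does not fall between 27 November 2022 and 16 April 2023, so daylight saving is not in effect and Pelor District is at UTC−07:30.
16:04 UTC − 7h30m = 08:34 Pelor District.

08:34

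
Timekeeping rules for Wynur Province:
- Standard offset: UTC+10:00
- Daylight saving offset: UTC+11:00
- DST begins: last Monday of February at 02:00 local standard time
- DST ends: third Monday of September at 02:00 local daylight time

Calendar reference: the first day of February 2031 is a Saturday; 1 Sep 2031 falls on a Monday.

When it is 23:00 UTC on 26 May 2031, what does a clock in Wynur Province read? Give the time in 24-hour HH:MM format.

1 February 2031 is a Saturday, so Mondays fall on 3, 10, 17, 24; the last is February 24.
1 September 2031 is a Monday, so the first Monday is September 1 and the third is September 15.
At the standard offset (UTC+10:00), 23:00 UTC + 10h = 09:00 Wynur Province standard time (rolling into the next day, 27 May 2031).
Daylight saving runs 24 February – 15 September; the standard-time date in Wynur Province, 27 May 2031, is inside that window, so Wynur Province is at UTC+11:00.
23:00 UTC + 11h = 10:00 local (rolling into the next day, 27 May 2031).

10:00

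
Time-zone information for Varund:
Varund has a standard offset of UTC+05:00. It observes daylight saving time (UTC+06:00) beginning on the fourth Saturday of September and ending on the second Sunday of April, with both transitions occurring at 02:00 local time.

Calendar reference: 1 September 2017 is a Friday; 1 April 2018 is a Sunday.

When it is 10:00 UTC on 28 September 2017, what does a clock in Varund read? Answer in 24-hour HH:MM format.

1 September 2017 is a Friday, so the first Saturday is September 2 and the fourth is September 23.
1 April 2018 is a Sunday, so the first Sunday is April 1 and the second is April 8.
At the standard offset (UTC+05:00), 10:00 UTC + 5h = 15:00 Varund standard time.
The standard-time date in Varund, 28 September 2017, lies within the daylight-saving period (23 September 2017 – 8 April 2018), so Varund is on daylight time, UTC+06:00.
10:00 UTC + 6h = 16:00 local.

16:00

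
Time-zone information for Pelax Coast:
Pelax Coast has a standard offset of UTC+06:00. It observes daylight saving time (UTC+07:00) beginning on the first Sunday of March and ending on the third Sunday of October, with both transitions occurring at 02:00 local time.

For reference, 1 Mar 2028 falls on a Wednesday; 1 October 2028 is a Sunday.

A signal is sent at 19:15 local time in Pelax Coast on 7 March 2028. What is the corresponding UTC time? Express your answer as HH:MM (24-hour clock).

1 March 2028 is a Wednesday, so the first Sunday is March 5.
1 October 2028 is a Sunday, so the first Sunday is October 1 and the third is October 15.
Daylight saving runs 5 March – 15 October; 7 March 2028 is inside that window, so Pelax Coast is at UTC+07:00.
19:15 local − 7h = 12:15 UTC.

12:15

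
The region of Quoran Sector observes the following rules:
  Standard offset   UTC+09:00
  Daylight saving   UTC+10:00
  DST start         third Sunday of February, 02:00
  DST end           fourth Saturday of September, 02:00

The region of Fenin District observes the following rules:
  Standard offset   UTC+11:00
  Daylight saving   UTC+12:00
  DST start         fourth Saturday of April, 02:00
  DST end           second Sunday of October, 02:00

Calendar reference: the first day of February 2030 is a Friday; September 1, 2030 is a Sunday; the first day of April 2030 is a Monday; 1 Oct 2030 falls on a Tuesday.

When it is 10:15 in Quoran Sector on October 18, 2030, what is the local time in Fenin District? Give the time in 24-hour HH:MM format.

1 February 2030 is a Friday, so the first Sunday is February 3 and the third is February 17.
1 September 2030 is a Sunday, so the first Saturday is September 7 and the fourth is September 28.
October 18, 2030 does not fall between 17 February and 28 September, so daylight saving is not in effect and Quoran Sector is at UTC+09:00.
10:15 Quoran Sector − 9h = 01:15 UTC.
1 April 2030 is a Monday, so the first Saturday is April 6 and the fourth is April 27.
1 October 2030 is a Tuesday, so the first Sunday is October 6 and the second is October 13.
At the standard offset (UTC+11:00), 01:15 UTC + 11h = 12:15 Fenin District standard time.
The standard-time date in Fenin District, October 18, 2030, does not fall between 27 April and 13 October, so daylight saving is not in effect and Fenin District is at UTC+11:00.
01:15 UTC + 11h = 12:15 Fenin District.

12:15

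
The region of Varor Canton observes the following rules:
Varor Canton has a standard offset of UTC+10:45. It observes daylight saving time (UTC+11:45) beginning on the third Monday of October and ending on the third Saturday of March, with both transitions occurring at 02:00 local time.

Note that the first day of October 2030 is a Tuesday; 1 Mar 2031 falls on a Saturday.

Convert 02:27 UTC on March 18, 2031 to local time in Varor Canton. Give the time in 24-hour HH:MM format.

13:12

1 October 2030 is a Tuesday, so the first Monday is October 7 and the third is October 21.
1 March 2031 is a Saturday, so the first Saturday is March 1 and the third is March 15.
At the standard offset (UTC+10:45), 02:27 UTC + 10h45m = 13:12 Varor Canton standard time.
The standard-time date in Varor Canton, March 18, 2031, is outside the daylight-saving period (21 October 2030 – 15 March 2031), so Varor Canton is on standard time, UTC+10:45.
02:27 UTC + 10h45m = 13:12 local.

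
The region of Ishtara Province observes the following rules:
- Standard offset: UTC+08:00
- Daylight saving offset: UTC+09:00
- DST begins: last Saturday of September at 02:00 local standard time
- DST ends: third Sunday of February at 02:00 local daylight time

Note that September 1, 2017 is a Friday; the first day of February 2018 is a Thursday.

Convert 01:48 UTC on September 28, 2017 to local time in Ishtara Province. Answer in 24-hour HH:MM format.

1 September 2017 is a Friday, so Saturdays fall on 2, 9, 16, 23, 30; the last is September 30.
1 February 2018 is a Thursday, so the first Sunday is February 4 and the third is February 18.
At the standard offset (UTC+08:00), 01:48 UTC + 8h = 09:48 Ishtara Province standard time.
The standard-time date in Ishtara Province, September 28, 2017, does not fall between 30 September 2017 and 18 February 2018, so daylight saving is not in effect and Ishtara Province is at UTC+08:00.
01:48 UTC + 8h = 09:48 local.

09:48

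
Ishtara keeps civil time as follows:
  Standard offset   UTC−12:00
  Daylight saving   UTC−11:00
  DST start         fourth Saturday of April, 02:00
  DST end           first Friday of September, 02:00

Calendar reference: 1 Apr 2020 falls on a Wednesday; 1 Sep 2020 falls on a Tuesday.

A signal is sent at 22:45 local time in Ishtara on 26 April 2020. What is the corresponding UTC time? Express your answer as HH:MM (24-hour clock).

1 April 2020 is a Wednesday, so the first Saturday is April 4 and the fourth is April 25.
1 September 2020 is a Tuesday, so the first Friday is September 4.
26 April 2020 falls between 25 April and 4 September, so daylight saving is in effect and Ishtara is at UTC−11:00.
22:45 local + 11h = 09:45 UTC (rolling into the next day, 27 April 2020).

09:45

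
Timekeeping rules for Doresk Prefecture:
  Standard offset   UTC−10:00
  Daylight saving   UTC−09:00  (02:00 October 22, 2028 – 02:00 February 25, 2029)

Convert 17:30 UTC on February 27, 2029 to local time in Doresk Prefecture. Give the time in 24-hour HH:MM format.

At the standard offset (UTC−10:00), 17:30 UTC − 10h = 07:30 Doresk Prefecture standard time.
Daylight saving runs 22 October 2028 – 25 February 2029; the standard-time date in Doresk Prefecture, February 27, 2029, is outside that window, so Doresk Prefecture is on standard time at UTC−10:00.
17:30 UTC − 10h = 07:30 local.

07:30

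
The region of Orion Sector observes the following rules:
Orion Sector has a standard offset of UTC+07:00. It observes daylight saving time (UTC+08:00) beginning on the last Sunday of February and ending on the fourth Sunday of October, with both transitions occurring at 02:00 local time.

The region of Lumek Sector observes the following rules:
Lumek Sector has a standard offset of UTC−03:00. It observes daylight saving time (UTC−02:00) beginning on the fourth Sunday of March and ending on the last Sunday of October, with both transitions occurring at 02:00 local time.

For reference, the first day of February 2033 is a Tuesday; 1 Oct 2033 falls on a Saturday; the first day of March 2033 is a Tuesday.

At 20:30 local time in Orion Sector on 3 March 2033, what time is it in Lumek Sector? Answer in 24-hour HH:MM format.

09:30

1 February 2033 is a Tuesday, so Sundays fall on 6, 13, 20, 27; the last is February 27.
1 October 2033 is a Saturday, so the first Sunday is October 2 and the fourth is October 23.
3 March 2033 lies within the daylight-saving period (27 February – 23 October), so Orion Sector is on daylight time, UTC+08:00.
20:30 Orion Sector − 8h = 12:30 UTC.
1 March 2033 is a Tuesday, so the first Sunday is March 6 and the fourth is March 27.
1 October 2033 is a Saturday, so Sundays fall on 2, 9, 16, 23, 30; the last is October 30.
At the standard offset (UTC−03:00), 12:30 UTC − 3h = 09:30 Lumek Sector standard time.
The standard-time date in Lumek Sector, 3 March 2033, is outside the daylight-saving period (27 March – 30 October), so Lumek Sector is on standard time, UTC−03:00.
12:30 UTC − 3h = 09:30 Lumek Sector.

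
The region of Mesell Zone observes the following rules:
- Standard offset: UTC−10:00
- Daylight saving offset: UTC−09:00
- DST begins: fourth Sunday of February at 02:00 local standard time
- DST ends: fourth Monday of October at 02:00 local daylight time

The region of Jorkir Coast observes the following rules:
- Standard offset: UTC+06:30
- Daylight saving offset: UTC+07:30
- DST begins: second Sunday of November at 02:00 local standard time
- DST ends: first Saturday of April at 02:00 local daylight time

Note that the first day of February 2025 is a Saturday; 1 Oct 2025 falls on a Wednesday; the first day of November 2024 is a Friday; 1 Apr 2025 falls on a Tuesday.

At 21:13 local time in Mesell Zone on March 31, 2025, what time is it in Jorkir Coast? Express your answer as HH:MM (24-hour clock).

1 February 2025 is a Saturday, so the first Sunday is February 2 and the fourth is February 23.
1 October 2025 is a Wednesday, so the first Monday is October 6 and the fourth is October 27.
Daylight saving runs 23 February – 27 October; March 31, 2025 is inside that window, so Mesell Zone is at UTC−09:00.
21:13 Mesell Zone + 9h = 06:13 UTC (rolling into the next day, 1 April 2025).
1 November 2024 is a Friday, so the first Sunday is November 3 and the second is November 10.
1 April 2025 is a Tuesday, so the first Saturday is April 5.
At the standard offset (UTC+06:30), 06:13 UTC + 6h30m = 12:43 Jorkir Coast standard time.
Daylight saving runs 10 November 2024 – 5 April 2025; the standard-time date in Jorkir Coast, April 1, 2025, is inside that window, so Jorkir Coast is at UTC+07:30.
06:13 UTC + 7h30m = 13:43 Jorkir Coast.

13:43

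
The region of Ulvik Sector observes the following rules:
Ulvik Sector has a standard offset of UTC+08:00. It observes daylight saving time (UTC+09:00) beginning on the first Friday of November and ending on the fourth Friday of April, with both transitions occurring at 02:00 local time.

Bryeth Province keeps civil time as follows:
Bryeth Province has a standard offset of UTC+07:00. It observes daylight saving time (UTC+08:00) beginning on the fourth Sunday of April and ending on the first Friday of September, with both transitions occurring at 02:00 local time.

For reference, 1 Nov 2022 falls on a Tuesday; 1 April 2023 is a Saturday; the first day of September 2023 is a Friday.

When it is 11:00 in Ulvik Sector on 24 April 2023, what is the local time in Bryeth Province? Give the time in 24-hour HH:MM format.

1 November 2022 is a Tuesday, so the first Friday is November 4.
1 April 2023 is a Saturday, so the first Friday is April 7 and the fourth is April 28.
Daylight saving runs 4 November 2022 – 28 April 2023; 24 April 2023 is inside that window, so Ulvik Sector is at UTC+09:00.
11:00 Ulvik Sector − 9h = 02:00 UTC.
1 April 2023 is a Saturday, so the first Sunday is April 2 and the fourth is April 23.
1 September 2023 is a Friday, so the first Friday is September 1.
At the standard offset (UTC+07:00), 02:00 UTC + 7h = 09:00 Bryeth Province standard time.
The standard-time date in Bryeth Province, 24 April 2023, lies within the daylight-saving period (23 April – 1 September), so Bryeth Province is on daylight time, UTC+08:00.
02:00 UTC + 8h = 10:00 Bryeth Province.

10:00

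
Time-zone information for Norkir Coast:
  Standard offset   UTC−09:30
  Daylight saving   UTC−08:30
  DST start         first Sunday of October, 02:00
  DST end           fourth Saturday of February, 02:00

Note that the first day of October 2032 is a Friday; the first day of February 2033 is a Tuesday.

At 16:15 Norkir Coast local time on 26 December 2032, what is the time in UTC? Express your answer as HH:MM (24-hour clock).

1 October 2032 is a Friday, so the first Sunday is October 3.
1 February 2033 is a Tuesday, so the first Saturday is February 5 and the fourth is February 26.
26 December 2032 lies within the daylight-saving period (3 October 2032 – 26 February 2033), so Norkir Coast is on daylight time, UTC−08:30.
16:15 local + 8h30m = 00:45 UTC (rolling into the next day, 27 December 2032).

00:45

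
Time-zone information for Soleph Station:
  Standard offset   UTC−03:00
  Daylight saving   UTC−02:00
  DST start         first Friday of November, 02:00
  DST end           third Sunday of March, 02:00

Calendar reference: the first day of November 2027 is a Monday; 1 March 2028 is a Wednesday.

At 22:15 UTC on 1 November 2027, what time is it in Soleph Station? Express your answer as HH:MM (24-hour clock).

1 November 2027 is a Monday, so the first Friday is November 5.
1 March 2028 is a Wednesday, so the first Sunday is March 5 and the third is March 19.
At the standard offset (UTC−03:00), 22:15 UTC − 3h = 19:15 Soleph Station standard time.
Daylight saving runs 5 November 2027 – 19 March 2028; the standard-time date in Soleph Station, 1 November 2027, is outside that window, so Soleph Station is on standard time at UTC−03:00.
22:15 UTC − 3h = 19:15 local.

19:15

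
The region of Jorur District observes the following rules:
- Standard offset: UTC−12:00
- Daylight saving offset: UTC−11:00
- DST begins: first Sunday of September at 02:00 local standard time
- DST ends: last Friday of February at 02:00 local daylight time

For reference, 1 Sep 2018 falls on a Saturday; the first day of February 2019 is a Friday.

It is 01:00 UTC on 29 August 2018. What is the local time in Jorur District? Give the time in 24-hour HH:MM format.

1 September 2018 is a Saturday, so the first Sunday is September 2.
1 February 2019 is a Friday, so Fridays fall on 1, 8, 15, 22; the last is February 22.
At the standard offset (UTC−12:00), 01:00 UTC − 12h = 13:00 Jorur District standard time (rolling into the previous day, 28 August 2018).
The standard-time date in Jorur District, 28 August 2018, is outside the daylight-saving period (2 September 2018 – 22 February 2019), so Jorur District is on standard time, UTC−12:00.
01:00 UTC − 12h = 13:00 local (rolling into the previous day, 28 August 2018).

13:00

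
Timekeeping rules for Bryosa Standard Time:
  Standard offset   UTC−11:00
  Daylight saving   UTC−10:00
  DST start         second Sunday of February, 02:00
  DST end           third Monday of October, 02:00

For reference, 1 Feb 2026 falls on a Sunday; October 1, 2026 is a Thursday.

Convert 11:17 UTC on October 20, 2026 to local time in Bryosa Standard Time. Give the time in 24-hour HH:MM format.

00:17

1 February 2026 is a Sunday, so the first Sunday is February 1 and the second is February 8.
1 October 2026 is a Thursday, so the first Monday is October 5 and the third is October 19.
At the standard offset (UTC−11:00), 11:17 UTC − 11h = 00:17 Bryosa Standard Time standard time.
Daylight saving runs 8 February – 19 October; the standard-time date in Bryosa Standard Time, October 20, 2026, is outside that window, so Bryosa Standard Time is on standard time at UTC−11:00.
11:17 UTC − 11h = 00:17 local.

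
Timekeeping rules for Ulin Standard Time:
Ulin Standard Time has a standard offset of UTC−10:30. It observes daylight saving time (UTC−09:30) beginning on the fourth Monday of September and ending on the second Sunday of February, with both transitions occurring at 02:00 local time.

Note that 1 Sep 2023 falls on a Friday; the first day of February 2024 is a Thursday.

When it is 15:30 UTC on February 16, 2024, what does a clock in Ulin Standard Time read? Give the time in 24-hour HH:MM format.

05:00

1 September 2023 is a Friday, so the first Monday is September 4 and the fourth is September 25.
1 February 2024 is a Thursday, so the first Sunday is February 4 and the second is February 11.
At the standard offset (UTC−10:30), 15:30 UTC − 10h30m = 05:00 Ulin Standard Time standard time.
Daylight saving runs 25 September 2023 – 11 February 2024; the standard-time date in Ulin Standard Time, February 16, 2024, is outside that window, so Ulin Standard Time is on standard time at UTC−10:30.
15:30 UTC − 10h30m = 05:00 local.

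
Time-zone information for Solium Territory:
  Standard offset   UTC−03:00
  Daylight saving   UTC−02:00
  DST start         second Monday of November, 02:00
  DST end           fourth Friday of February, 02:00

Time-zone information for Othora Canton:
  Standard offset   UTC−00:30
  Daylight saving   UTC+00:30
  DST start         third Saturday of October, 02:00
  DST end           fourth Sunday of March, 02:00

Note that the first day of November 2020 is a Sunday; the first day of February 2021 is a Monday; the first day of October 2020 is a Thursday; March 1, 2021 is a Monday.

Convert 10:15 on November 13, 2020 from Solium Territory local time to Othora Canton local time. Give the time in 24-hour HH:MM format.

1 November 2020 is a Sunday, so the first Monday is November 2 and the second is November 9.
1 February 2021 is a Monday, so the first Friday is February 5 and the fourth is February 26.
November 13, 2020 falls between 9 November 2020 and 26 February 2021, so daylight saving is in effect and Solium Territory is at UTC−02:00.
10:15 Solium Territory + 2h = 12:15 UTC.
1 October 2020 is a Thursday, so the first Saturday is October 3 and the third is October 17.
1 March 2021 is a Monday, so the first Sunday is March 7 and the fourth is March 28.
At the standard offset (UTC−00:30), 12:15 UTC − 0h30m = 11:45 Othora Canton standard time.
The standard-time date in Othora Canton, November 13, 2020, lies within the daylight-saving period (17 October 2020 – 28 March 2021), so Othora Canton is on daylight time, UTC+00:30.
12:15 UTC + 0h30m = 12:45 Othora Canton.

12:45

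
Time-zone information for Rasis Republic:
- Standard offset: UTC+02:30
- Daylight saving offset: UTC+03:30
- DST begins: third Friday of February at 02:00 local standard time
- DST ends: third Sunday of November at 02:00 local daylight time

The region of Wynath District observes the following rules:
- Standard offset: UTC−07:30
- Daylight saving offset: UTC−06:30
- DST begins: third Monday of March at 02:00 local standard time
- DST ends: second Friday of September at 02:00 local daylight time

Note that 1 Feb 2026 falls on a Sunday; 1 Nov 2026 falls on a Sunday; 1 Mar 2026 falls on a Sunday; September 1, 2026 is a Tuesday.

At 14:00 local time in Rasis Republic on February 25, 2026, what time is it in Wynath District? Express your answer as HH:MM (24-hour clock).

03:00

1 February 2026 is a Sunday, so the first Friday is February 6 and the third is February 20.
1 November 2026 is a Sunday, so the first Sunday is November 1 and the third is November 15.
February 25, 2026 falls between 20 February and 15 November, so daylight saving is in effect and Rasis Republic is at UTC+03:30.
14:00 Rasis Republic − 3h30m = 10:30 UTC.
1 March 2026 is a Sunday, so the first Monday is March 2 and the third is March 16.
1 September 2026 is a Tuesday, so the first Friday is September 4 and the second is September 11.
At the standard offset (UTC−07:30), 10:30 UTC − 7h30m = 03:00 Wynath District standard time.
The standard-time date in Wynath District, February 25, 2026, does not fall between 16 March and 11 September, so daylight saving is not in effect and Wynath District is at UTC−07:30.
10:30 UTC − 7h30m = 03:00 Wynath District.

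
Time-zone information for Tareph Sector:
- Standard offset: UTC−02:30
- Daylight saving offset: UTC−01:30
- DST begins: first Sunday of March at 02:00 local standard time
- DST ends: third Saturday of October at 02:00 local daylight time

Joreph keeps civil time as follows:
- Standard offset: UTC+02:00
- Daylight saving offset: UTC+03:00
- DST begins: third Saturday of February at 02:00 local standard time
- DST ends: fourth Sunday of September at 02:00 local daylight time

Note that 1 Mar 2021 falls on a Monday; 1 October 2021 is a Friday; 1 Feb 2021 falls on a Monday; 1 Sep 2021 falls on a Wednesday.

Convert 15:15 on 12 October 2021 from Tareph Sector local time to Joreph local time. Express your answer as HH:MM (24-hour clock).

1 March 2021 is a Monday, so the first Sunday is March 7.
1 October 2021 is a Friday, so the first Saturday is October 2 and the third is October 16.
12 October 2021 falls between 7 March and 16 October, so daylight saving is in effect and Tareph Sector is at UTC−01:30.
15:15 Tareph Sector + 1h30m = 16:45 UTC.
1 February 2021 is a Monday, so the first Saturday is February 6 and the third is February 20.
1 September 2021 is a Wednesday, so the first Sunday is September 5 and the fourth is September 26.
At the standard offset (UTC+02:00), 16:45 UTC + 2h = 18:45 Joreph standard time.
The standard-time date in Joreph, 12 October 2021, is outside the daylight-saving period (20 February – 26 September), so Joreph is on standard time, UTC+02:00.
16:45 UTC + 2h = 18:45 Joreph.

18:45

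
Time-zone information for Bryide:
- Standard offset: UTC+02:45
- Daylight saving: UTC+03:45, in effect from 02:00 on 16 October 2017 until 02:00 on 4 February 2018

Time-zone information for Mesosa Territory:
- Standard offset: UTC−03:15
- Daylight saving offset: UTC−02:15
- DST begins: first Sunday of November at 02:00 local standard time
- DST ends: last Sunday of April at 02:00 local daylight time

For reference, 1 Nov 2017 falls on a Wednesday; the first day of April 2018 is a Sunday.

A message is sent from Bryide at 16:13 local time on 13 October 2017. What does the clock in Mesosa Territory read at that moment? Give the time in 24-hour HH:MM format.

Daylight saving runs 16 October 2017 – 4 February 2018; 13 October 2017 is outside that window, so Bryide is on standard time at UTC+02:45.
16:13 Bryide − 2h45m = 13:28 UTC.
1 November 2017 is a Wednesday, so the first Sunday is November 5.
1 April 2018 is a Sunday, so Sundays fall on 1, 8, 15, 22, 29; the last is April 29.
At the standard offset (UTC−03:15), 13:28 UTC − 3h15m = 10:13 Mesosa Territory standard time.
The standard-time date in Mesosa Territory, 13 October 2017, is outside the daylight-saving period (5 November 2017 – 29 April 2018), so Mesosa Territory is on standard time, UTC−03:15.
13:28 UTC − 3h15m = 10:13 Mesosa Territory.

10:13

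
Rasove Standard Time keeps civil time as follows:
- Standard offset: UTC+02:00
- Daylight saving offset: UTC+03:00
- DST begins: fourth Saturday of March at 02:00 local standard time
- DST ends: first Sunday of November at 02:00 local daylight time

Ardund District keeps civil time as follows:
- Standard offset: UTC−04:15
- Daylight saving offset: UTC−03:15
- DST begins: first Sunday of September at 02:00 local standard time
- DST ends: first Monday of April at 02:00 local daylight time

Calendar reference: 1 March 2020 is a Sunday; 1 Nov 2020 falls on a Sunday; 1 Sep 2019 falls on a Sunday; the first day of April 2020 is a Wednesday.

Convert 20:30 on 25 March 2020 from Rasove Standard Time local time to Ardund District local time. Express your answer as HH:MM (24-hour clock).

1 March 2020 is a Sunday, so the first Saturday is March 7 and the fourth is March 28.
1 November 2020 is a Sunday, so the first Sunday is November 1.
25 March 2020 does not fall between 28 March and 1 November, so daylight saving is not in effect and Rasove Standard Time is at UTC+02:00.
20:30 Rasove Standard Time − 2h = 18:30 UTC.
1 September 2019 is a Sunday, so the first Sunday is September 1.
1 April 2020 is a Wednesday, so the first Monday is April 6.
At the standard offset (UTC−04:15), 18:30 UTC − 4h15m = 14:15 Ardund District standard time.
The standard-time date in Ardund District, 25 March 2020, lies within the daylight-saving period (1 September 2019 – 6 April 2020), so Ardund District is on daylight time, UTC−03:15.
18:30 UTC − 3h15m = 15:15 Ardund District.

15:15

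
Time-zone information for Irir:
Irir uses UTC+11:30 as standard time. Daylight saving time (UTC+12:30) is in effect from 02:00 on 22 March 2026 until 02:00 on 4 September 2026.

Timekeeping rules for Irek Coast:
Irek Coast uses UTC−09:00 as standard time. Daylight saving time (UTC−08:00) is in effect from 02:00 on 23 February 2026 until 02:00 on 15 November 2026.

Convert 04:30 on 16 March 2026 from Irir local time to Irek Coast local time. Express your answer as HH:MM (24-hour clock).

16 March 2026 does not fall between 22 March and 4 September, so daylight saving is not in effect and Irir is at UTC+11:30.
04:30 Irir − 11h30m = 17:00 UTC (rolling into the previous day, 15 March 2026).
At the standard offset (UTC−09:00), 17:00 UTC − 9h = 08:00 Irek Coast standard time.
The standard-time date in Irek Coast, 15 March 2026, falls between 23 February and 15 November, so daylight saving is in effect and Irek Coast is at UTC−08:00.
17:00 UTC − 8h = 09:00 Irek Coast.

09:00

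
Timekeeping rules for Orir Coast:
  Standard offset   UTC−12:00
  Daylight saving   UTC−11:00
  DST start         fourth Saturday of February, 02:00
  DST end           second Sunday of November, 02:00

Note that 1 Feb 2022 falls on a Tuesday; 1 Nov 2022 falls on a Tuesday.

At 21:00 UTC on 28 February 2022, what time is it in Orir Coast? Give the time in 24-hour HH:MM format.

10:00

1 February 2022 is a Tuesday, so the first Saturday is February 5 and the fourth is February 26.
1 November 2022 is a Tuesday, so the first Sunday is November 6 and the second is November 13.
At the standard offset (UTC−12:00), 21:00 UTC − 12h = 09:00 Orir Coast standard time.
Daylight saving runs 26 February – 13 November; the standard-time date in Orir Coast, 28 February 2022, is inside that window, so Orir Coast is at UTC−11:00.
21:00 UTC − 11h = 10:00 local.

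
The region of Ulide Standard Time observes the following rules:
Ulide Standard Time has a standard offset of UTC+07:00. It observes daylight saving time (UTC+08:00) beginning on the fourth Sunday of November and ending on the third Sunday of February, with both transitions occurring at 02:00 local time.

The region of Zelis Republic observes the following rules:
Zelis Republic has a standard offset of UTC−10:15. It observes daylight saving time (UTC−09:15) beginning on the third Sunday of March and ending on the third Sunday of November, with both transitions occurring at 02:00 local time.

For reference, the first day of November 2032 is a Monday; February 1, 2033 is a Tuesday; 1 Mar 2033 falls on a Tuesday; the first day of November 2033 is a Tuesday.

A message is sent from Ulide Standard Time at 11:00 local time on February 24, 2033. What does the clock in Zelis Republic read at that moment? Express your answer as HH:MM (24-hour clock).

1 November 2032 is a Monday, so the first Sunday is November 7 and the fourth is November 28.
1 February 2033 is a Tuesday, so the first Sunday is February 6 and the third is February 20.
Daylight saving runs 28 November 2032 – 20 February 2033; February 24, 2033 is outside that window, so Ulide Standard Time is on standard time at UTC+07:00.
11:00 Ulide Standard Time − 7h = 04:00 UTC.
1 March 2033 is a Tuesday, so the first Sunday is March 6 and the third is March 20.
1 November 2033 is a Tuesday, so the first Sunday is November 6 and the third is November 20.
At the standard offset (UTC−10:15), 04:00 UTC − 10h15m = 17:45 Zelis Republic standard time (rolling into the previous day, 23 February 2033).
The standard-time date in Zelis Republic, February 23, 2033, does not fall between 20 March and 20 November, so daylight saving is not in effect and Zelis Republic is at UTC−10:15.
04:00 UTC − 10h15m = 17:45 Zelis Republic (rolling into the previous day, 23 February 2033).

17:45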